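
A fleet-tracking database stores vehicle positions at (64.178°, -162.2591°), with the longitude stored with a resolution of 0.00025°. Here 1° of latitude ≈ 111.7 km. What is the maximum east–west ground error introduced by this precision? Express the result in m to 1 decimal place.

With a 0.00025° grid the true value lies within half a step, ±0.00025°/2 = ±0.000125°, of the stored one.
One degree of longitude at 64.178° is 111700 × cos 64.178° ≈ 111700 × 0.4356 = 48653.9 m.
So at most 0.000125° × 48653.9 ≈ 6.08174 m east–west.

6.1 m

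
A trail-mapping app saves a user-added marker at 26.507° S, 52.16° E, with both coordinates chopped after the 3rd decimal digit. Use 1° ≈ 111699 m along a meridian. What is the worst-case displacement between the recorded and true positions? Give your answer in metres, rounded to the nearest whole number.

150 metres

Truncating at 3 decimal places can drop up to a full unit in the last place, so each coordinate may be off by as much as 0.001°.
North–south component: 0.001° × 111699 = 111.699 m.
East–west component at 26.507°: 0.001° × 111699 × cos 26.507° ≈ 0.001 × 99957.2 ≈ 99.9572 m.
The two errors are perpendicular, so the maximum displacement is √(111.699² + 99.9572²) ≈ 149.894 m.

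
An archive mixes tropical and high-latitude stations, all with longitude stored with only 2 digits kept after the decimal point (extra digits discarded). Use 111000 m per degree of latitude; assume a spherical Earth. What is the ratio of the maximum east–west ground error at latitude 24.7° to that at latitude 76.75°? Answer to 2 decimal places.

Truncating at 2 decimal places can drop up to a full unit in the last place, so the longitude may be off by as much as 0.01°.
At 24.7°: 0.01° × 111000 × cos 24.7° = 0.01 × 111000 × 0.9085 ≈ 1008.4 m.
Error at 76.75° = 0.01° × 111000 × cos 76.75° ≈ 1110 × 0.2292 = 254.41 m.
The ratio reduces to cos 24.7° / cos 76.75° = 0.9085/0.2292 ≈ 3.9638.

3.96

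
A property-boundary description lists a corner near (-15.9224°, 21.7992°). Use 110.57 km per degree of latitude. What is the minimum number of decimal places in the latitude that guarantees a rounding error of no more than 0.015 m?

One degree of latitude covers 110570 m.
N decimal places → at most half a unit in the last place, 0.5 × 10⁻ᴺ° = 110570/2 × 10⁻ᴺ m.
Setting 55285 × 10⁻ᴺ ≤ 0.015 gives 10ᴺ ≥ 3.686e+06, i.e. N ≥ 6.57.
At 6 places the error can reach 0.0553 m, but 7 places keeps it to 0.00553 m.

7 decimal places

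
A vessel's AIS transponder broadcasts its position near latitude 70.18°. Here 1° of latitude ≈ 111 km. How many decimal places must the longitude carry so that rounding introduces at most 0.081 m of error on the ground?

At 70.18° one degree of longitude covers 111000 × cos 70.18° ≈ 111000 × 0.3391 ≈ 37636.4 m.
With N decimal places the half-ulp bound is 0.5·10⁻ᴺ°, or 0.5·10⁻ᴺ × 37636.4 m on the ground.
Setting 18818.2 × 10⁻ᴺ ≤ 0.081 gives 10ᴺ ≥ 2.323e+05, i.e. N ≥ 5.37.
So 6 decimal places suffice (0.0188 m); 5 would allow up to 0.188 m.

6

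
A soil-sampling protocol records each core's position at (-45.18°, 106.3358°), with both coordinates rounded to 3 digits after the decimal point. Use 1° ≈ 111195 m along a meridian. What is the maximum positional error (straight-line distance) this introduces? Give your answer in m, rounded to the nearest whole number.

68 m

Rounding to 3 decimal places leaves each coordinate within ±0.0005° of the true value.
North–south component: 0.0005° × 111195 = 55.5975 m.
E–W at 45.18°: 0.0005° × 111195 × cos 45.18° = 0.0005 × 111195 × 0.7049 ≈ 39.1897 m.
Worst case both components are at the extreme and orthogonal: √(55.5975² + 39.1897²) ≈ 68.0214 m.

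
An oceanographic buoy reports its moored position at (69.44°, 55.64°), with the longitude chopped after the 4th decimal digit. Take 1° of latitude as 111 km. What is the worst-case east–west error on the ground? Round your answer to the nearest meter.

4 meters

Truncating at 4 decimal places can drop up to a full unit in the last place, so the longitude may be off by as much as 0.0001°.
Parallels shrink by cos φ, so at 69.44° a degree of longitude is 111000 × 0.3512 ≈ 38981.9 m.
East–west error: 0.0001° × 38981.9 m/° ≈ 3.89819 m.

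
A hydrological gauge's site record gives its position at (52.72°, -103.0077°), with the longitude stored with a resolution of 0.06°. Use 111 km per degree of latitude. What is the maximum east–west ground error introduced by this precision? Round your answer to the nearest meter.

With a 0.06° grid the true value lies within half a step, ±0.06°/2 = ±0.03°, of the stored one.
One degree of longitude at 52.72° is 111000 × cos 52.72° ≈ 111000 × 0.6057 = 67233.9 m.
So at most 0.03° × 67233.9 ≈ 2017.02 m east–west.

2017 meters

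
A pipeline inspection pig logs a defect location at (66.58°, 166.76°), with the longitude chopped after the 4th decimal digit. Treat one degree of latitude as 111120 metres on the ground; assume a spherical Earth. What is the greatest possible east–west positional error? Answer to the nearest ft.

14 ft

Truncating at 4 decimal places can drop up to a full unit in the last place, so the longitude may be off by as much as 0.0001°.
One degree of longitude at 66.58° is 111120 × cos 66.58° ≈ 111120 × 0.3975 = 44166.7 m.
Maximum E–W displacement: 0.0001 × 44166.7 = 4.41667 m.
Converting: 4.41667 m × 3.2808 ft/m ≈ 14.49 ft.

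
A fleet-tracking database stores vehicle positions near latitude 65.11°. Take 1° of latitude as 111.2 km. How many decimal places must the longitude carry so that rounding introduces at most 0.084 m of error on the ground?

6

At 65.11° one degree of longitude covers 111200 × cos 65.11° ≈ 111200 × 0.4209 ≈ 46801.6 m.
N decimal places → at most half a unit in the last place, 0.5 × 10⁻ᴺ° = 46801.6/2 × 10⁻ᴺ m.
Setting 23400.8 × 10⁻ᴺ ≤ 0.084 gives 10ᴺ ≥ 2.786e+05, i.e. N ≥ 5.44.
N = 5 would give 0.234 m (too coarse); N = 6 gives 0.0234 m ≤ 0.084 m.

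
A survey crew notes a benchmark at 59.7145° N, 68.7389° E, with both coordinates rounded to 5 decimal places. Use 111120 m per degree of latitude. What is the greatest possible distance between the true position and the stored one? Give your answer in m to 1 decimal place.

0.6 m

Rounding to 5 decimal places leaves each coordinate within ±5e-06° of the true value.
North–south component: 5e-06° × 111120 = 0.5556 m.
Longitude error → 5e-06 × 111120 × cos 59.7145° = 5e-06 × 111120 × 0.5043 ≈ 0.280194 m.
Worst case both components are at the extreme and orthogonal: √(0.5556² + 0.280194²) ≈ 0.622254 m.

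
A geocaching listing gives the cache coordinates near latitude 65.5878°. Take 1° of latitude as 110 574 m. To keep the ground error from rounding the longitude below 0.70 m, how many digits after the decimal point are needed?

At 65.5878° one degree of longitude covers 110574 × cos 65.5878° ≈ 110574 × 0.4133 ≈ 45700 m.
Rounding to N decimal places gives at most 0.5 × 10⁻ᴺ degrees of error, i.e. 0.5 × 10⁻ᴺ × 45700 m.
Setting 22850 × 10⁻ᴺ ≤ 0.70 gives 10ᴺ ≥ 3.264e+04, i.e. N ≥ 4.51.
At 4 places the error can reach 2.29 m, but 5 places keeps it to 0.229 m.

5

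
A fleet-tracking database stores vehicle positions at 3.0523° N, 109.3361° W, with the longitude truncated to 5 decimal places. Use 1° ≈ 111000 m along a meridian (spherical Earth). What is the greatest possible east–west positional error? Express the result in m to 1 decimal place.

1.1 m

Truncating at 5 decimal places can drop up to a full unit in the last place, so the longitude may be off by as much as 1e-05°.
Parallels shrink by cos φ, so at 3.0523° a degree of longitude is 111000 × 0.9986 ≈ 110843 m.
Maximum E–W displacement: 1e-05 × 110843 = 1.10843 m.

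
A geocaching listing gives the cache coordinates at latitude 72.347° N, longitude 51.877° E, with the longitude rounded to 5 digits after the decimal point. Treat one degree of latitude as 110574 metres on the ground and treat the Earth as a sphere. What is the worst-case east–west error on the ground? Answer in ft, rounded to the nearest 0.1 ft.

0.6 ft

Rounding to 5 decimal places leaves the longitude within ±5e-06° of the true value.
One degree of longitude at 72.347° is 110574 × cos 72.347° ≈ 110574 × 0.3033 = 33531.7 m.
East–west error: 5e-06° × 33531.7 m/° ≈ 0.167659 m.
In feet: 0.167659 m ÷ 0.3048 ≈ 0.55006 ft.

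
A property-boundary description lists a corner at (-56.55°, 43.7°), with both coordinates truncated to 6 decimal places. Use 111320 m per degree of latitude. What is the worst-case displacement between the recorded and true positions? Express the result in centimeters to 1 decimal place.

12.7 centimeters

Truncating at 6 decimal places can drop up to a full unit in the last place, so each coordinate may be off by as much as 1e-06°.
Latitude error → 1e-06 × 111320 = 0.11132 m along the meridian.
East–west component at 56.55°: 1e-06° × 111320 × cos 56.55° ≈ 1e-06 × 61360.6 ≈ 0.0613606 m.
The two errors are perpendicular, so the maximum displacement is √(0.11132² + 0.0613606²) ≈ 0.127111 m.
That is 0.127111 m = 12.711 cm.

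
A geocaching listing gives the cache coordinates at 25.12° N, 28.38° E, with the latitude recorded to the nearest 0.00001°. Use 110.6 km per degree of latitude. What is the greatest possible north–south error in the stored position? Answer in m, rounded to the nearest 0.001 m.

Rounding to 5 decimal places leaves the latitude within ±5e-06° of the true value.
So the N–S error is at most 5e-06 × 110600 = 0.553 m.

0.553 m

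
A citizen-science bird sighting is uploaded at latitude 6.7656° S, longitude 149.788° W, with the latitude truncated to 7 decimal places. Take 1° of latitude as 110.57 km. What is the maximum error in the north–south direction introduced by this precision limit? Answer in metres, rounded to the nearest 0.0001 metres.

Truncating at 7 decimal places can drop up to a full unit in the last place, so the latitude may be off by as much as 1e-07°.
So the N–S error is at most 1e-07 × 110570 = 0.011057 m.

0.0111 metres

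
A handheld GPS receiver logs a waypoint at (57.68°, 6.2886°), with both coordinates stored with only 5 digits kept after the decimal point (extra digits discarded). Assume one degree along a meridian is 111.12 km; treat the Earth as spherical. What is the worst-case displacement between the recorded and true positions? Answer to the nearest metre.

1 metres

Truncating at 5 decimal places can drop up to a full unit in the last place, so each coordinate may be off by as much as 1e-05°.
North–south component: 1e-05° × 111120 = 1.1112 m.
E–W at 57.68°: 1e-05° × 111120 × cos 57.68° = 1e-05 × 111120 × 0.5346 ≈ 0.5941 m.
Combining orthogonally: (1.1112² + 0.5941²)^½ ≈ 1.26005 m.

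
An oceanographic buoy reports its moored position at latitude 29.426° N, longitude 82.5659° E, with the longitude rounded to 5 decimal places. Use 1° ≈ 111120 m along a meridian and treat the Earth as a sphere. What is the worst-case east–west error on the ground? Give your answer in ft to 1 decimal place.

Rounding to 5 decimal places leaves the longitude within ±5e-06° of the true value.
One degree of longitude at 29.426° is 111120 × cos 29.426° ≈ 111120 × 0.8710 = 96784.5 m.
So at most 5e-06° × 96784.5 ≈ 0.483923 m east–west.
In feet: 0.483923 m ÷ 0.3048 ≈ 1.5877 ft.

1.6 ft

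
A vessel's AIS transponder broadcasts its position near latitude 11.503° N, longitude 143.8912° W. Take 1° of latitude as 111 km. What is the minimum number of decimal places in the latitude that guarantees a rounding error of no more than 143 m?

One degree of latitude covers 111000 m.
With N decimal places the half-ulp bound is 0.5·10⁻ᴺ°, or 0.5·10⁻ᴺ × 111000 m on the ground.
Setting 55500 × 10⁻ᴺ ≤ 143 gives 10ᴺ ≥ 388.1, i.e. N ≥ 2.59.
At 2 places the error can reach 555 m, but 3 places keeps it to 55.5 m.

3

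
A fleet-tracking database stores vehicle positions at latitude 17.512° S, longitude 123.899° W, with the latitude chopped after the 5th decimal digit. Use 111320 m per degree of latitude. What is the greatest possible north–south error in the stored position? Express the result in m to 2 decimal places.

Truncating at 5 decimal places can drop up to a full unit in the last place, so the latitude may be off by as much as 1e-05°.
So the N–S error is at most 1e-05 × 111320 = 1.1132 m.

1.11 m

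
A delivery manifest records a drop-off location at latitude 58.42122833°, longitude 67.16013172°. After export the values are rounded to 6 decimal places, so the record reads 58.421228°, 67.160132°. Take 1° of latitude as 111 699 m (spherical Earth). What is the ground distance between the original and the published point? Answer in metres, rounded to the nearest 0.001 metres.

Δlat = 58.42122833 − 58.421228 = +0.00000033°; Δlon = 67.16013172 − 67.160132 = -0.00000028°.
North–south shift: 0.00000033 × 111699 = 0.0368607 m.
E–W at 58.4212°: -0.00000028° × 111699 × cos 58.4212° = -0.00000028 × 111699 × 0.5237 ≈ -0.0163782 m.
Hypotenuse of the two orthogonal shifts: √(0.0368607² + 0.0163782²) = 0.0403355 m.

0.040 metres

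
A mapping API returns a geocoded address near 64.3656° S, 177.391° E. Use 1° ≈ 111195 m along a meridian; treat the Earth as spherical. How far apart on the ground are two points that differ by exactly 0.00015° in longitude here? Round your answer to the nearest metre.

7 metres

One degree of longitude here spans 111195 × cos 64.3656° = 111195 × 0.4326 ≈ 48106 m; 0.00015° of that is 7.2159 m.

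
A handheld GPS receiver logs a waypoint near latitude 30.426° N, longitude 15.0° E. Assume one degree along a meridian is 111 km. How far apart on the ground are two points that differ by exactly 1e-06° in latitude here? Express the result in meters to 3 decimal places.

0.111 meters

1e-06° × 111000 m/° = 0.111 m.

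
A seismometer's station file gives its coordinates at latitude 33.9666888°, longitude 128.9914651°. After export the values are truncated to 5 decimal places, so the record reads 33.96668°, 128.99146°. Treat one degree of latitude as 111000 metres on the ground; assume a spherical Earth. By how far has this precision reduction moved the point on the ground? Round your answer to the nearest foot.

Δlat = 33.9666888 − 33.96668 = +0.0000088°; Δlon = 128.9914651 − 128.99146 = +0.0000051°.
N–S: 0.0000088° × 111000 m/° = 0.9768 m.
E–W at 33.9667°: 0.0000051° × 111000 × cos 33.9667° = 0.0000051 × 111000 × 0.8294 ≈ 0.469502 m.
Distance: √(0.9768² + 0.469502²) ≈ 1.08378 m.
In feet: 1.08378 m ÷ 0.3048 ≈ 3.5557 ft.

4 feet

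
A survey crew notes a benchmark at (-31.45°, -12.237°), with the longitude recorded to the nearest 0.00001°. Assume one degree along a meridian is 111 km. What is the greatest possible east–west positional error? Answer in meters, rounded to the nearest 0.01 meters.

0.47 meters

Rounding to 5 decimal places leaves the longitude within ±5e-06° of the true value.
Parallels shrink by cos φ, so at 31.45° a degree of longitude is 111000 × 0.8531 ≈ 94693.6 m.
So at most 5e-06° × 94693.6 ≈ 0.473468 m east–west.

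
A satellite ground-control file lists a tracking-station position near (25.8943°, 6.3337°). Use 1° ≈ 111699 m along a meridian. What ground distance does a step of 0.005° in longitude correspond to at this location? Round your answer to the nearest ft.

At 25.8943° a degree of longitude is 111699 × cos 25.8943° ≈ 100485 m, so 0.005° corresponds to 502.423 m.
In feet: 502.423 m ÷ 0.3048 ≈ 1648.4 ft.

1648 ft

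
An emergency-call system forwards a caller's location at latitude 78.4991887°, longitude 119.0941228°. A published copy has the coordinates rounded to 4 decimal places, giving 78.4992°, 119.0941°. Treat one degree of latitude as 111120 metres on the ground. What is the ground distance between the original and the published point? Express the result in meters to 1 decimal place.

1.4 meters

The latitude changed by -0.0000113° and the longitude by +0.0000228°.
North–south shift: -0.0000113 × 111120 = -1.25566 m.
East–west at this latitude: 0.0000228° × 111120 × cos 78.4992° ≈ 0.0000228 × 22155.3 = 0.505141 m.
Distance: √(1.25566² + 0.505141²) ≈ 1.35345 m.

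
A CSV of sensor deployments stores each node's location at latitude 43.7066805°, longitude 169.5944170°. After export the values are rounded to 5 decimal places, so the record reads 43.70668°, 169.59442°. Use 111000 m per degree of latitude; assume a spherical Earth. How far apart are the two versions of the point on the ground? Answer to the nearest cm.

25 cm

Δlat = 43.7066805 − 43.70668 = +0.0000005°; Δlon = 169.5944170 − 169.59442 = -0.0000030°.
N–S: 0.0000005° × 111000 m/° = 0.0555 m.
East–west at this latitude: -0.0000030° × 111000 × cos 43.7067° ≈ -0.0000030 × 80240.4 = -0.240721 m.
Distance: √(0.0555² + 0.240721²) ≈ 0.247036 m.
That is 0.247036 m = 24.704 cm.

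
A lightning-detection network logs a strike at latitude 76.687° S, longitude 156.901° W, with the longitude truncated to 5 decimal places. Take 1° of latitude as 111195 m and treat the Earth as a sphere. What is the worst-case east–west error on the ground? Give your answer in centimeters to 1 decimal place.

25.6 centimeters

Truncating at 5 decimal places can drop up to a full unit in the last place, so the longitude may be off by as much as 1e-05°.
At latitude 76.687° a degree of longitude spans 111195 m × cos 76.687° = 111195 × 0.2303 ≈ 25604.9 m.
Maximum E–W displacement: 1e-05 × 25604.9 = 0.256049 m.
That is 0.256049 m = 25.605 cm.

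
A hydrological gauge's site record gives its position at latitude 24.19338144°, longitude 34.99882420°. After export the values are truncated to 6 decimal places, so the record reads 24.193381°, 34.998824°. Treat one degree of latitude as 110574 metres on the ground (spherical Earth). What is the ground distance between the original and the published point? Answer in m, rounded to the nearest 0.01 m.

0.05 m

The latitude changed by +0.00000044° and the longitude by +0.00000020°.
N–S: 0.00000044° × 110574 m/° = 0.0486526 m.
E–W at 24.1934°: 0.00000020° × 110574 × cos 24.1934° = 0.00000020 × 110574 × 0.9122 ≈ 0.0201724 m.
Hypotenuse of the two orthogonal shifts: √(0.0486526² + 0.0201724²) = 0.0526688 m.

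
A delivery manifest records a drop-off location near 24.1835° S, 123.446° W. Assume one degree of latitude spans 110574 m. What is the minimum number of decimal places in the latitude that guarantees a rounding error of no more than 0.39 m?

One degree of latitude covers 110574 m.
With N decimal places the half-ulp bound is 0.5·10⁻ᴺ°, or 0.5·10⁻ᴺ × 110574 m on the ground.
Setting 55287 × 10⁻ᴺ ≤ 0.39 gives 10ᴺ ≥ 1.418e+05, i.e. N ≥ 5.15.
At 5 places the error can reach 0.553 m, but 6 places keeps it to 0.0553 m.

6 decimal places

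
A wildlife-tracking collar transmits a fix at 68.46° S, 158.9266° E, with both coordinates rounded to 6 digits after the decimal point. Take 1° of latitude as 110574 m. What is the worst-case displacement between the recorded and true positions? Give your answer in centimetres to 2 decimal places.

Rounding to 6 decimal places leaves each coordinate within ±5e-07° of the true value.
N–S: 5e-07° × 110574 m/° = 0.055287 m.
East–west component at 68.46°: 5e-07° × 110574 × cos 68.46° ≈ 5e-07 × 40597.3 ≈ 0.0202987 m.
Worst case both components are at the extreme and orthogonal: √(0.055287² + 0.0202987²) ≈ 0.0588956 m.
That is 0.0588956 m = 5.8896 cm.

5.89 centimetres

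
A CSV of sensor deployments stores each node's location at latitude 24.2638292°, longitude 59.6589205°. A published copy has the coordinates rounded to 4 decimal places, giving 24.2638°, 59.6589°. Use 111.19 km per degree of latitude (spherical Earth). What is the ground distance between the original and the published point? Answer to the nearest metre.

4 metres

The latitude changed by +0.0000292° and the longitude by +0.0000205°.
North–south shift: 0.0000292 × 111190 = 3.24675 m.
East–west at this latitude: 0.0000205° × 111190 × cos 24.2638° ≈ 0.0000205 × 101368 = 2.07804 m.
Hypotenuse of the two orthogonal shifts: √(3.24675² + 2.07804²) = 3.85482 m.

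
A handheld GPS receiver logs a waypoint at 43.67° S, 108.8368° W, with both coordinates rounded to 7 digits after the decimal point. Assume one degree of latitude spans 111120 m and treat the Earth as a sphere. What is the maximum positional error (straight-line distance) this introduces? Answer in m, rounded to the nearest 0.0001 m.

Rounding to 7 decimal places leaves each coordinate within ±5e-08° of the true value.
Latitude error → 5e-08 × 111120 = 0.005556 m along the meridian.
East–west component at 43.67°: 5e-08° × 111120 × cos 43.67° ≈ 5e-08 × 80376.3 ≈ 0.00401881 m.
Worst case both components are at the extreme and orthogonal: √(0.005556² + 0.00401881²) ≈ 0.00685711 m.

0.0069 m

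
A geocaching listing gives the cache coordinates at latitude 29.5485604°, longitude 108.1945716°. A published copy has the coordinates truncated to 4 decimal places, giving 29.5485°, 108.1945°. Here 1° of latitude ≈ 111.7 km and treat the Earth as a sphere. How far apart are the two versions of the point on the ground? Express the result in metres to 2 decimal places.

9.69 metres

The latitude changed by +0.0000604° and the longitude by +0.0000716°.
N–S: 0.0000604° × 111700 m/° = 6.74668 m.
E–W at 29.5485°: 0.0000716° × 111700 × cos 29.5485° = 0.0000716 × 111700 × 0.8699 ≈ 6.95752 m.
Distance: √(6.74668² + 6.95752²) ≈ 9.69148 m.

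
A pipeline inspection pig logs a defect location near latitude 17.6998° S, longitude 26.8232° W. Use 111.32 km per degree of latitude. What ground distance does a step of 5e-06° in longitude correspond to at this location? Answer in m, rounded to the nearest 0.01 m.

One degree of longitude here spans 111320 × cos 17.6998° = 111320 × 0.9527 ≈ 106050 m; 5e-06° of that is 0.530252 m.

0.53 m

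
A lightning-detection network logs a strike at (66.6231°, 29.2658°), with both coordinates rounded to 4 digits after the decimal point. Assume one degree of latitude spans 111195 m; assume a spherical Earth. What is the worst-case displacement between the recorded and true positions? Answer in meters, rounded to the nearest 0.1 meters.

6.0 meters

Rounding to 4 decimal places leaves each coordinate within ±5e-05° of the true value.
Latitude error → 5e-05 × 111195 = 5.55975 m along the meridian.
E–W at 66.6231°: 5e-05° × 111195 × cos 66.6231° = 5e-05 × 111195 × 0.3968 ≈ 2.20599 m.
The two errors are perpendicular, so the maximum displacement is √(5.55975² + 2.20599²) ≈ 5.9814 m.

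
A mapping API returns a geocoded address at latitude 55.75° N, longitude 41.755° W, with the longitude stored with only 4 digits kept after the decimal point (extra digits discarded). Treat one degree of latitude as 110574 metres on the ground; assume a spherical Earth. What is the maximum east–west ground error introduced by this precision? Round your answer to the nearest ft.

Truncating at 4 decimal places can drop up to a full unit in the last place, so the longitude may be off by as much as 0.0001°.
One degree of longitude at 55.75° is 110574 × cos 55.75° ≈ 110574 × 0.5628 = 62231.6 m.
Maximum E–W displacement: 0.0001 × 62231.6 = 6.22316 m.
In feet: 6.22316 m ÷ 0.3048 ≈ 20.417 ft.

20 ft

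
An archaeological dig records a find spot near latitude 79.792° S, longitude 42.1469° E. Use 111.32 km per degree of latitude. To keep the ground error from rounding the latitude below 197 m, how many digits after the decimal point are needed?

3 decimal places

One degree of latitude covers 111320 m.
With N decimal places the half-ulp bound is 0.5·10⁻ᴺ°, or 0.5·10⁻ᴺ × 111320 m on the ground.
Need 0.5 × 111320 × 10⁻ᴺ ≤ 197 → 10⁻ᴺ ≤ 3.539e-03, so N ≥ 2.45.
So 3 decimal places suffice (55.7 m); 2 would allow up to 557 m.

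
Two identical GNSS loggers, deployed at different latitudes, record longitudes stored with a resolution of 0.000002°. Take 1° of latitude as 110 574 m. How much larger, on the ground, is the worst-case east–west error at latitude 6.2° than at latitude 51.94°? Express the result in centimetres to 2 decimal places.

4.18 centimetres

With a 0.000002° grid the true value lies within half a step, ±0.000002°/2 = ±1e-06°, of the stored one.
At 6.2°: 1e-06° × 110574 × cos 6.2° = 1e-06 × 110574 × 0.9942 ≈ 0.10993 m.
At 51.94°: 1e-06° × 110574 × cos 51.94° = 1e-06 × 110574 × 0.6165 ≈ 0.068167 m.
Difference: 0.10993 − 0.068167 = 0.04176 m.
That is 0.0417599 m = 4.176 cm.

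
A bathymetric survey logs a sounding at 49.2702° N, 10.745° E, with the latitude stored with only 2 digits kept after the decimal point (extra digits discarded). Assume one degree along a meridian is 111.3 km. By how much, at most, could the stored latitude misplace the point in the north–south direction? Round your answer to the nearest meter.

1113 meters

Truncating at 2 decimal places can drop up to a full unit in the last place, so the latitude may be off by as much as 0.01°.
So the N–S error is at most 0.01 × 111300 = 1113 m.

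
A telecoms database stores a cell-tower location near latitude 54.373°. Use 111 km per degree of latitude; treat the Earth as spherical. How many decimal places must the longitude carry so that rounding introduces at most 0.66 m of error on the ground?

5 decimal places

At 54.373° one degree of longitude covers 111000 × cos 54.373° ≈ 111000 × 0.5825 ≈ 64658.2 m.
Rounding to N decimal places gives at most 0.5 × 10⁻ᴺ degrees of error, i.e. 0.5 × 10⁻ᴺ × 64658.2 m.
Setting 32329.1 × 10⁻ᴺ ≤ 0.66 gives 10ᴺ ≥ 4.898e+04, i.e. N ≥ 4.69.
N = 4 would give 3.23 m (too coarse); N = 5 gives 0.323 m ≤ 0.66 m.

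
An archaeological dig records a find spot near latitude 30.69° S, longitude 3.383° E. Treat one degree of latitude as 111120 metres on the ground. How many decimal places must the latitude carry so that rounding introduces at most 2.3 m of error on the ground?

One degree of latitude covers 111120 m.
N decimal places → at most half a unit in the last place, 0.5 × 10⁻ᴺ° = 111120/2 × 10⁻ᴺ m.
Need 0.5 × 111120 × 10⁻ᴺ ≤ 2.3 → 10⁻ᴺ ≤ 4.140e-05, so N ≥ 4.38.
So 5 decimal places suffice (0.556 m); 4 would allow up to 5.56 m.

5 decimal places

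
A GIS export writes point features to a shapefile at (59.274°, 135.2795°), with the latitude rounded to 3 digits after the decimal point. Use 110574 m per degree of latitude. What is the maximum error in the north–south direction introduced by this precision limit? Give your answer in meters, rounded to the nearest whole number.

Rounding to 3 decimal places leaves the latitude within ±0.0005° of the true value.
Along the meridian that is 0.0005° × 110574 m/° = 55.287 m.

55 meters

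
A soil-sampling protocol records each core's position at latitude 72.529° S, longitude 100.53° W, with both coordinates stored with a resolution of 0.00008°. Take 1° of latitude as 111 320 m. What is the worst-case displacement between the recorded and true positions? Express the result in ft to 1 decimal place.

15.3 ft

With a 0.00008° grid the true value lies within half a step, ±0.00008°/2 = ±4e-05°, of the stored one.
N–S: 4e-05° × 111320 m/° = 4.4528 m.
E–W at 72.529°: 4e-05° × 111320 × cos 72.529° = 4e-05 × 111320 × 0.3002 ≈ 1.33683 m.
Worst case both components are at the extreme and orthogonal: √(4.4528² + 1.33683²) ≈ 4.64915 m.
In feet: 4.64915 m ÷ 0.3048 ≈ 15.253 ft.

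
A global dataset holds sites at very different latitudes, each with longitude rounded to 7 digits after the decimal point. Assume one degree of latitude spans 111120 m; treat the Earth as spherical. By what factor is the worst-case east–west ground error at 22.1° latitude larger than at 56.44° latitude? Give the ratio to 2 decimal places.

Rounding to 7 decimal places leaves the longitude within ±5e-08° of the true value.
At 22.1°: 5e-08° × 111120 × cos 22.1° = 5e-08 × 111120 × 0.9265 ≈ 0.0051478 m.
Error at 56.44° = 5e-08° × 111120 × cos 56.44° ≈ 0.005556 × 0.5528 = 0.0030714 m.
Ratio: 0.0051478 / 0.0030714 = cos 22.1° / cos 56.44° ≈ 1.6760.

1.68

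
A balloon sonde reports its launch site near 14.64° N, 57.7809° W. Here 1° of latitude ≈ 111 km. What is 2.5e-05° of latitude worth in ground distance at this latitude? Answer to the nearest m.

3 m

Along a meridian 2.5e-05° is 2.5e-05 × 111000 = 2.775 m.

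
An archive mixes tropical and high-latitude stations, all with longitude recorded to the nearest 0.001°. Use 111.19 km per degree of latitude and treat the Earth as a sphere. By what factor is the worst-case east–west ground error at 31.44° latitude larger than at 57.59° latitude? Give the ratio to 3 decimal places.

1.592

Rounding to 3 decimal places leaves the longitude within ±0.0005° of the true value.
Error at 31.44° = 0.0005° × 111190 × cos 31.44° ≈ 55.595 × 0.8532 = 47.433 m.
At 57.59°: 0.0005° × 111190 × cos 57.59° = 0.0005 × 111190 × 0.5360 ≈ 29.797 m.
Ratio: 47.433 / 29.797 = cos 31.44° / cos 57.59° ≈ 1.5918.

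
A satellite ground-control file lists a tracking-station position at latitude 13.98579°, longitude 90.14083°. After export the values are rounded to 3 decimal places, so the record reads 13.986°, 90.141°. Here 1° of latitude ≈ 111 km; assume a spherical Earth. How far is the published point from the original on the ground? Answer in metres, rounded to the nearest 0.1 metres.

29.6 metres

The latitude changed by -0.00021° and the longitude by -0.00017°.
North–south shift: -0.00021 × 111000 = -23.31 m.
E–W at 13.986°: -0.00017° × 111000 × cos 13.986° = -0.00017 × 111000 × 0.9704 ≈ -18.3106 m.
Distance: √(23.31² + 18.3106²) ≈ 29.6418 m.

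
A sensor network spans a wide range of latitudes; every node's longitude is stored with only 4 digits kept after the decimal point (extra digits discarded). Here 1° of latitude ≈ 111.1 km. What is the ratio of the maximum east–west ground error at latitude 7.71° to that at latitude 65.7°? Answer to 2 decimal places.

Truncating at 4 decimal places can drop up to a full unit in the last place, so the longitude may be off by as much as 0.0001°.
Error at 7.71° = 0.0001° × 111100 × cos 7.71° ≈ 11.11 × 0.9910 = 11.01 m.
Error at 65.7° = 0.0001° × 111100 × cos 65.7° ≈ 11.11 × 0.4115 = 4.5719 m.
Ratio: 11.01 / 4.5719 = cos 7.71° / cos 65.7° ≈ 2.4081.

2.41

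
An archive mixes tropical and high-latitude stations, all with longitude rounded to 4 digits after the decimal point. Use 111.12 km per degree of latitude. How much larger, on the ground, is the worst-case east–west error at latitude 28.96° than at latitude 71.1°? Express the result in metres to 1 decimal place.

Rounding to 4 decimal places leaves the longitude within ±5e-05° of the true value.
At 28.96°: 5e-05° × 111120 × cos 28.96° = 5e-05 × 111120 × 0.8750 ≈ 4.8613 m.
Error at 71.1° = 5e-05° × 111120 × cos 71.1° ≈ 5.556 × 0.3239 = 1.7997 m.
So the lower-latitude error exceeds the higher by 4.8613 − 1.7997 = 3.0616 m.

3.1 metres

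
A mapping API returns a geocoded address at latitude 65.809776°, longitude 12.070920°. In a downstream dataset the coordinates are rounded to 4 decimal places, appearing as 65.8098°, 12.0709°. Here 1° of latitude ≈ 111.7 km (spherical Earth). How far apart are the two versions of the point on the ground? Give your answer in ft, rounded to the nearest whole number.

Δlat = 65.809776 − 65.8098 = -0.000024°; Δlon = 12.070920 − 12.0709 = +0.000020°.
North–south shift: -0.000024 × 111700 = -2.6808 m.
East–west at this latitude: 0.000020° × 111700 × cos 65.8098° ≈ 0.000020 × 45771 = 0.91542 m.
Combined displacement = (2.6808² + 0.91542²)^½ ≈ 2.83279 m.
In feet: 2.83279 m ÷ 0.3048 ≈ 9.2939 ft.

9 ft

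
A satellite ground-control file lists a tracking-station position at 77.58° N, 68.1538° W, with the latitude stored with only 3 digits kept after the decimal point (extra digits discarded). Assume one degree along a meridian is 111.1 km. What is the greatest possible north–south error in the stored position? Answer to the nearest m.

111 m

Truncating at 3 decimal places can drop up to a full unit in the last place, so the latitude may be off by as much as 0.001°.
Along the meridian that is 0.001° × 111100 m/° = 111.1 m.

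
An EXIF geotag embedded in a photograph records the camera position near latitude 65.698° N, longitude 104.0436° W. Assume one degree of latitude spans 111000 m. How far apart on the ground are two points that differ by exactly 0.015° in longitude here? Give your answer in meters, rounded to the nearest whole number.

685 meters

0.015° of longitude at 65.698° is 0.015 × 111000 × cos 65.698° ≈ 0.015 × 45681.6 = 685.224 m.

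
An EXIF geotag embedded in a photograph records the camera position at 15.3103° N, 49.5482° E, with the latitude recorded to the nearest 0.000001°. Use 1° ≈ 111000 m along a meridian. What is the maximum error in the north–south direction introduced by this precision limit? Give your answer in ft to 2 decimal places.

0.18 ft

Rounding to 6 decimal places leaves the latitude within ±5e-07° of the true value.
Along the meridian that is 5e-07° × 111000 m/° = 0.0555 m.
Converting: 0.0555 m × 3.2808 ft/m ≈ 0.18209 ft.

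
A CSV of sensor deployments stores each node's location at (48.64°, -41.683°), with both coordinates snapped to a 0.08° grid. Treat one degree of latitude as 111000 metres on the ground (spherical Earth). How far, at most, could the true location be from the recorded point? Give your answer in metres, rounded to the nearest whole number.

5322 metres

With a 0.08° grid the true value lies within half a step, ±0.08°/2 = ±0.04°, of the stored one.
North–south component: 0.04° × 111000 = 4440 m.
Longitude error → 0.04 × 111000 × cos 48.64° = 0.04 × 111000 × 0.6608 ≈ 2933.9 m.
Worst case both components are at the extreme and orthogonal: √(4440² + 2933.9²) ≈ 5321.78 m.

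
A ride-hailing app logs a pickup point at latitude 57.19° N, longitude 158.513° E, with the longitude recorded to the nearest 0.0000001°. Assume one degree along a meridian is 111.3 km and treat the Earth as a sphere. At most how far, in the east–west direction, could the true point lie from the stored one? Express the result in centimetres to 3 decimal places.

0.302 centimetres

Rounding to 7 decimal places leaves the longitude within ±5e-08° of the true value.
At latitude 57.19° a degree of longitude spans 111300 m × cos 57.19° = 111300 × 0.5419 ≈ 60308.5 m.
So at most 5e-08° × 60308.5 ≈ 0.00301542 m east–west.
That is 0.00301542 m = 0.30154 cm.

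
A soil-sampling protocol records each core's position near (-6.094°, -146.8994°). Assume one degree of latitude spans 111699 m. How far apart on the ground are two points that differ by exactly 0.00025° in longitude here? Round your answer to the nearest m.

28 m

At 6.094° a degree of longitude is 111699 × cos 6.094° ≈ 111068 m, so 0.00025° corresponds to 27.7669 m.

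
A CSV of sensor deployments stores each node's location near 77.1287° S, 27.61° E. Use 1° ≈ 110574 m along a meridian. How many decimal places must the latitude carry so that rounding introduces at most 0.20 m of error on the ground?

One degree of latitude covers 110574 m.
N decimal places → at most half a unit in the last place, 0.5 × 10⁻ᴺ° = 110574/2 × 10⁻ᴺ m.
Setting 55287 × 10⁻ᴺ ≤ 0.20 gives 10ᴺ ≥ 2.764e+05, i.e. N ≥ 5.44.
So 6 decimal places suffice (0.0553 m); 5 would allow up to 0.553 m.

6 decimal places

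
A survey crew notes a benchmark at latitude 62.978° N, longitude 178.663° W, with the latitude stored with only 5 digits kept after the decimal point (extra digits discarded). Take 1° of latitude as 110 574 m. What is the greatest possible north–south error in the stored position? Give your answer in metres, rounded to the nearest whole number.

1 metres

Truncating at 5 decimal places can drop up to a full unit in the last place, so the latitude may be off by as much as 1e-05°.
North–south distance: 1e-05° × 110574 m/° = 1.10574 m.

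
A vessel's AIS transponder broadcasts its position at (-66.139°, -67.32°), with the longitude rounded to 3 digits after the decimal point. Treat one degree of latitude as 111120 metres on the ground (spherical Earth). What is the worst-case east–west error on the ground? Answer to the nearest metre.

22 metres

Rounding to 3 decimal places leaves the longitude within ±0.0005° of the true value.
One degree of longitude at 66.139° is 111120 × cos 66.139° ≈ 111120 × 0.4045 = 44950.2 m.
East–west error: 0.0005° × 44950.2 m/° ≈ 22.4751 m.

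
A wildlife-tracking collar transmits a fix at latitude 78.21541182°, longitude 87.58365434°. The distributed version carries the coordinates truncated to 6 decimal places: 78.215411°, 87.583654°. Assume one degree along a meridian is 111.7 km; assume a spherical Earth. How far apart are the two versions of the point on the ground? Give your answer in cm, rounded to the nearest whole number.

The latitude changed by +0.00000082° and the longitude by +0.00000034°.
North–south shift: 0.00000082 × 111700 = 0.091594 m.
East–west at this latitude: 0.00000034° × 111700 × cos 78.2154° ≈ 0.00000034 × 22812.8 = 0.00775635 m.
Distance: √(0.091594² + 0.00775635²) ≈ 0.0919218 m.
That is 0.0919218 m = 9.1922 cm.

9 cm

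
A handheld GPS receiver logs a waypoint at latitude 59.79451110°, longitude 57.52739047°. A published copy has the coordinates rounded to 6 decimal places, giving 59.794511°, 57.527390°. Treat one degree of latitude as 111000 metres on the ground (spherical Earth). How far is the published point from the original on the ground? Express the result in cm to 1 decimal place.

Δlat = 59.79451110 − 59.794511 = +0.00000010°; Δlon = 57.52739047 − 57.527390 = +0.00000047°.
N–S: 0.00000010° × 111000 m/° = 0.0111 m.
East–west at this latitude: 0.00000047° × 111000 × cos 59.7945° ≈ 0.00000047 × 55844.4 = 0.0262469 m.
Distance: √(0.0111² + 0.0262469²) ≈ 0.0284975 m.
That is 0.0284975 m = 2.8498 cm.

2.8 cm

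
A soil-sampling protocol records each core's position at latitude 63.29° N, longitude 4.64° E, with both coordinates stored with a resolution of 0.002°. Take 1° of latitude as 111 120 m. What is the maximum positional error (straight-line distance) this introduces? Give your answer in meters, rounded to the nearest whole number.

With a 0.002° grid the true value lies within half a step, ±0.002°/2 = ±0.001°, of the stored one.
N–S: 0.001° × 111120 m/° = 111.12 m.
Longitude error → 0.001 × 111120 × cos 63.29° = 0.001 × 111120 × 0.4495 ≈ 49.9457 m.
The two errors are perpendicular, so the maximum displacement is √(111.12² + 49.9457²) ≈ 121.829 m.

122 meters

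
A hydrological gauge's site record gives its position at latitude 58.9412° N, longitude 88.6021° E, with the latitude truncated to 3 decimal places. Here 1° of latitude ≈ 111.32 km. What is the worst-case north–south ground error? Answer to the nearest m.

111 m

Truncating at 3 decimal places can drop up to a full unit in the last place, so the latitude may be off by as much as 0.001°.
So the N–S error is at most 0.001 × 111320 = 111.32 m.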